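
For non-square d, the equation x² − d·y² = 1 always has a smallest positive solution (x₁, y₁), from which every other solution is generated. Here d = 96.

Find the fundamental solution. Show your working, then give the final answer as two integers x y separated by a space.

d=96: √d = [9; 1,3,1,18] (ℓ=4, even), read p_3/q_3
i=0: a=9 ⇒ p=9, q=1
i=1: a=1 ⇒ p=10, q=1
i=2: a=3 ⇒ p=39, q=4
i=3: a=1 ⇒ p=49, q=5
→ (49, 5).  Check: 49²=2401, 96·5²=2400, difference 1.

49 5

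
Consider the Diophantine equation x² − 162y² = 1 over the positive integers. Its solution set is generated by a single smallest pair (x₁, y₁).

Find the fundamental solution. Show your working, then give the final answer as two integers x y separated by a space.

19601 1540

d=162: √d = [12; 1,2,1,2,12,2,1,2,1,24] (ℓ=10, even), read p_9/q_9
step 0: (12, 1)  from 12·(1,0) + (0,1)
step 1: (13, 1)  from 1·(12,1) + (1,0)
step 2: (38, 3)  from 2·(13,1) + (12,1)
…
step 4: (140, 11)  from 2·(51,4) + (38,3)
…
step 6: (3602, 283)  from 2·(1731,136) + (140,11)
step 7: (5333, 419)  from 1·(3602,283) + (1731,136)
step 8: (14268, 1121)  from 2·(5333,419) + (3602,283)
step 9: (19601, 1540)  from 1·(14268,1121) + (5333,419)
(x₁, y₁) = (19601, 1540);  19601² − 162·1540² = 1 ✓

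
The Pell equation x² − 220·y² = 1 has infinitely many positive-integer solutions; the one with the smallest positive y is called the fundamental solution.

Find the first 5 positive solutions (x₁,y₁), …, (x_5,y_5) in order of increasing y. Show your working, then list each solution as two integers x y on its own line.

89 6
15841 1068
2819609 190098
501874561 33836376
89330852249 6022684830

√220 = [14; 1,4,1,28, …], period ℓ=4 (even) → k=3
k=0  a_k=14  p_k/q_k = 14/1
…
k=2  a_k=4  p_k/q_k = 74/5
k=3  a_k=1  p_k/q_k = 89/6
(x₁, y₁) = (89, 6);  89² − 220·6² = 1 ✓
(89+6√220)^2 = 15841 + 1068√220
(89+6√220)^3 = 2819609 + 190098√220
(89+6√220)^4 = 501874561 + 33836376√220
(89+6√220)^5 = 89330852249 + 6022684830√220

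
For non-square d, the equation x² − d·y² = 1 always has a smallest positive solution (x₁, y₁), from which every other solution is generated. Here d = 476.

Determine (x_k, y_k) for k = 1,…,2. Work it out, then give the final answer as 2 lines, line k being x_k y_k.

28799 1320
1658764801 76029360

√476 = [21; 1,4,2,10,2,4,1,42, …], period ℓ=8 (even) → k=7
i=0: a=21 ⇒ p=21, q=1
…
i=4: a=10 ⇒ p=2509, q=115
…
i=6: a=4 ⇒ p=23541, q=1079
i=7: a=1 ⇒ p=28799, q=1320
→ (28799, 1320).  Check: 28799²=829382401, 476·1320²=829382400, difference 1.
(x_2, y_2) = (28799·28799 + 476·1320·1320, 28799·1320 + 1320·28799) = (1658764801, 76029360)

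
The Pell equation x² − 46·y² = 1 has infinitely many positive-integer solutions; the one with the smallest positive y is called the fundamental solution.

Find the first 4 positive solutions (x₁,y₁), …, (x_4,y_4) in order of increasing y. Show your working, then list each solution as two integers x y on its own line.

√46 → a₀=6, period (1,3,1,1,2,6,2,1,1,3,1,12); ℓ=12 even so k=11
step 0: (6, 1)  from 6·(1,0) + (0,1)
step 1: (7, 1)  from 1·(6,1) + (1,0)
…
step 6: (997, 147)  from 6·(156,23) + (61,9)
…
step 8: (3147, 464)  from 1·(2150,317) + (997,147)
…
step 10: (19038, 2807)  from 3·(5297,781) + (3147,464)
step 11: (24335, 3588)  from 1·(19038,2807) + (5297,781)
fundamental: x₁=24335, y₁=3588  (since 592192225 − 46·12873744 = 1)
k=2:  x_2 = 24335·24335+46·3588·3588 = 1184384449,  y_2 = 24335·3588+3588·24335 = 174627960
k=3:  x_3 = 24335·1184384449+46·3588·174627960 = 57643991108495,  y_3 = 24335·174627960+3588·1184384449 = 8499142809612
k=4:  x_4 = 24335·57643991108495+46·3588·8499142809612 = 2805533046066067201,  y_4 = 24335·8499142809612+3588·57643991108495 = 413653280369188080

24335 3588
1184384449 174627960
57643991108495 8499142809612
2805533046066067201 413653280369188080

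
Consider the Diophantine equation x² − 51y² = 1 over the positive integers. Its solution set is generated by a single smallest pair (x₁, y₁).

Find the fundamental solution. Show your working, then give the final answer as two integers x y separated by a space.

50 7

√51 = [7; 7,14, …], period ℓ=2 (even) → k=1
k=0  a_k=7  p_k/q_k = 7/1
k=1  a_k=7  p_k/q_k = 50/7
→ (50, 7).  Check: 50²=2500, 51·7²=2499, difference 1.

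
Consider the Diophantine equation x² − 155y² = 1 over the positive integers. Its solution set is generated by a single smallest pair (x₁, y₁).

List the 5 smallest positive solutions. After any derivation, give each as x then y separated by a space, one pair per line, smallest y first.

d=155: √d = [12; 2,4,2,24] (ℓ=4, even), read p_3/q_3
k=0  a_k=12  p_k/q_k = 12/1
…
k=2  a_k=4  p_k/q_k = 112/9
k=3  a_k=2  p_k/q_k = 249/20
(x₁, y₁) = (249, 20);  249² − 155·20² = 1 ✓
k=2:  x_2 = 249·249+155·20·20 = 124001,  y_2 = 249·20+20·249 = 9960
k=3:  x_3 = 249·124001+155·20·9960 = 61752249,  y_3 = 249·9960+20·124001 = 4960060
k=4:  x_4 = 249·61752249+155·20·4960060 = 30752496001,  y_4 = 249·4960060+20·61752249 = 2470099920
k=5:  x_5 = 249·30752496001+155·20·2470099920 = 15314681256249,  y_5 = 249·2470099920+20·30752496001 = 1230104800100

249 20
124001 9960
61752249 4960060
30752496001 2470099920
15314681256249 1230104800100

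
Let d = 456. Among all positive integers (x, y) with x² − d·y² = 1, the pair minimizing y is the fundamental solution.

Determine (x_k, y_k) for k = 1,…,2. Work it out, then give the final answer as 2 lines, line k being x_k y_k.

d=456: √d = [21; 2,1,4,1,2,42] (ℓ=6, even), read p_5/q_5
step 0: (21, 1)  from 21·(1,0) + (0,1)
step 1: (43, 2)  from 2·(21,1) + (1,0)
…
step 3: (299, 14)  from 4·(64,3) + (43,2)
step 4: (363, 17)  from 1·(299,14) + (64,3)
step 5: (1025, 48)  from 2·(363,17) + (299,14)
fundamental: x₁=1025, y₁=48  (since 1050625 − 456·2304 = 1)
(x_2, y_2) = (1025·1025 + 456·48·48, 1025·48 + 48·1025) = (2101249, 98400)

1025 48
2101249 98400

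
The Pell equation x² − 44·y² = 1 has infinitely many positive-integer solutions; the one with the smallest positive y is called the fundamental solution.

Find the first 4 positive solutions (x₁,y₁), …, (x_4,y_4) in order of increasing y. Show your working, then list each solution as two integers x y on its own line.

[6; 1,1,1,2,1,1,1,12] for √44; ℓ=8 ⇒ convergent index 7
a_0=6:  p_0=6·1+0=6,  q_0=6·0+1=1
a_1=1:  p_1=1·6+1=7,  q_1=1·1+0=1
a_2=1:  p_2=1·7+6=13,  q_2=1·1+1=2
a_3=1:  p_3=1·13+7=20,  q_3=1·2+1=3
a_4=2:  p_4=2·20+13=53,  q_4=2·3+2=8
a_5=1:  p_5=1·53+20=73,  q_5=1·8+3=11
a_6=1:  p_6=1·73+53=126,  q_6=1·11+8=19
a_7=1:  p_7=1·126+73=199,  q_7=1·19+11=30
→ (199, 30).  Check: 199²=39601, 44·30²=39600, difference 1.
(199+30√44)^2 = 79201 + 11940√44
(199+30√44)^3 = 31521799 + 4752090√44
(199+30√44)^4 = 12545596801 + 1891319880√44

199 30
79201 11940
31521799 4752090
12545596801 1891319880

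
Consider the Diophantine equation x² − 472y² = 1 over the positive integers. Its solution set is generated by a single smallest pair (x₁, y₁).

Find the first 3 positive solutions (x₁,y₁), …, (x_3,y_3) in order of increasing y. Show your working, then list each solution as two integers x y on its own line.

√472 → a₀=21, period (1,2,1,1,1,…,2,1,42); ℓ=14 even so k=13
k=0  a_k=21  p_k/q_k = 21/1
…
k=3  a_k=1  p_k/q_k = 87/4
…
k=7  a_k=5  p_k/q_k = 5779/266
k=8  a_k=4  p_k/q_k = 24224/1115
k=9  a_k=1  p_k/q_k = 30003/1381
…
k=11  a_k=1  p_k/q_k = 84230/3877
k=12  a_k=2  p_k/q_k = 222687/10250
k=13  a_k=1  p_k/q_k = 306917/14127
fundamental: x₁=306917, y₁=14127  (since 94198044889 − 472·199572129 = 1)
n=2: (306917,14127)∘(306917,14127) = (306917·306917+472·14127·14127, 306917·14127+14127·306917) = (188396089777,8671632918)
n=3: (188396089777,8671632918)∘(306917,14127) = (306917·188396089777+472·14127·8671632918, 306917·8671632918+14127·188396089777) = (115643925371868101,5322943120573485)

306917 14127
188396089777 8671632918
115643925371868101 5322943120573485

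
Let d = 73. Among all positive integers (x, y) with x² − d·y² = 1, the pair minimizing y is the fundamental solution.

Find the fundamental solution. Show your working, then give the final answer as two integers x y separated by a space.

2281249 267000

√73 → a₀=8, period (1,1,5,5,1,1,16); ℓ=7 odd so k=13
k=0  a_k=8  p_k/q_k = 8/1
k=1  a_k=1  p_k/q_k = 9/1
…
k=3  a_k=5  p_k/q_k = 94/11
k=4  a_k=5  p_k/q_k = 487/57
k=5  a_k=1  p_k/q_k = 581/68
k=6  a_k=1  p_k/q_k = 1068/125
k=7  a_k=16  p_k/q_k = 17669/2068
k=8  a_k=1  p_k/q_k = 18737/2193
k=9  a_k=1  p_k/q_k = 36406/4261
k=10  a_k=5  p_k/q_k = 200767/23498
k=11  a_k=5  p_k/q_k = 1040241/121751
k=12  a_k=1  p_k/q_k = 1241008/145249
k=13  a_k=1  p_k/q_k = 2281249/267000
(x₁, y₁) = (2281249, 267000);  2281249² − 73·267000² = 1 ✓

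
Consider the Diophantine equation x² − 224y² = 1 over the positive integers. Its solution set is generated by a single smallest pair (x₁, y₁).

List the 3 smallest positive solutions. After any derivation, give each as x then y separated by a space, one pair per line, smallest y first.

[14; 1,28] for √224; ℓ=2 ⇒ convergent index 1
step 0: (14, 1)  from 14·(1,0) + (0,1)
step 1: (15, 1)  from 1·(14,1) + (1,0)
fundamental: x₁=15, y₁=1  (since 225 − 224·1 = 1)
n=2: (15,1)∘(15,1) = (15·15+224·1·1, 15·1+1·15) = (449,30)
n=3: (449,30)∘(15,1) = (15·449+224·1·30, 15·30+1·449) = (13455,899)

15 1
449 30
13455 899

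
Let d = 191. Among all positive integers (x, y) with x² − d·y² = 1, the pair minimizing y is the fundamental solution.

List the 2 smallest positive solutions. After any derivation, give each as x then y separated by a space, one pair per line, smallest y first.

√191 = [13; 1,4,1,1,3,…,4,1,26, …], period ℓ=16 (even) → k=15
step 0: (13, 1)  from 13·(1,0) + (0,1)
step 1: (14, 1)  from 1·(13,1) + (1,0)
…
step 6: (1230, 89)  from 2·(539,39) + (152,11)
…
step 14: (7377553, 533821)  from 4·(1616447,116962) + (911765,65973)
step 15: (8994000, 650783)  from 1·(7377553,533821) + (1616447,116962)
fundamental: x₁=8994000, y₁=650783  (since 80892036000000 − 191·423518513089 = 1)
n=2: (8994000,650783)∘(8994000,650783) = (8994000·8994000+191·650783·650783, 8994000·650783+650783·8994000) = (161784071999999,11706284604000)

8994000 650783
161784071999999 11706284604000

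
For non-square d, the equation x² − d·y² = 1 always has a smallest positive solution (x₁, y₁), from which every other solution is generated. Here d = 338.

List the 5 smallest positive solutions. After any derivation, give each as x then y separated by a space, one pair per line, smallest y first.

√338 = [18; 2,1,1,2,36, …], period ℓ=5 (odd) → k=9
i=0: a=18 ⇒ p=18, q=1
i=1: a=2 ⇒ p=37, q=2
i=2: a=1 ⇒ p=55, q=3
…
i=7: a=1 ⇒ p=26327, q=1432
i=8: a=1 ⇒ p=43958, q=2391
i=9: a=2 ⇒ p=114243, q=6214
fundamental: x₁=114243, y₁=6214  (since 13051463049 − 338·38613796 = 1)
(114243+6214√338)^2 = 26102926097 + 1419812004√338
(114243+6214√338)^3 = 5964153172084899 + 324407165539730√338
(114243+6214√338)^4 = 1362725501650887306817 + 74122495624090936776√338
(114243+6214√338)^5 = 311363698964240484013304163 + 16935952534841634614661406√338

114243 6214
26102926097 1419812004
5964153172084899 324407165539730
1362725501650887306817 74122495624090936776
311363698964240484013304163 16935952534841634614661406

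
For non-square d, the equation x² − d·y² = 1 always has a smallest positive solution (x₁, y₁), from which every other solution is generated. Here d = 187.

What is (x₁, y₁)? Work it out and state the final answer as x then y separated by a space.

√187 → a₀=13, period (1,2,13,2,1,26); ℓ=6 even so k=5
i=0: a=13 ⇒ p=13, q=1
i=1: a=1 ⇒ p=14, q=1
i=2: a=2 ⇒ p=41, q=3
…
i=4: a=2 ⇒ p=1135, q=83
i=5: a=1 ⇒ p=1682, q=123
(x₁, y₁) = (1682, 123);  1682² − 187·123² = 1 ✓

1682 123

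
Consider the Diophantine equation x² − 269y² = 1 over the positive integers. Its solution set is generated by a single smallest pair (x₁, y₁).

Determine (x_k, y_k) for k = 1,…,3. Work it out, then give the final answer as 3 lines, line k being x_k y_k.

[16; 2,2,32] for √269; ℓ=3 ⇒ convergent index 5
a_0=16:  p_0=16·1+0=16,  q_0=16·0+1=1
…
a_2=2:  p_2=2·33+16=82,  q_2=2·2+1=5
a_3=32:  p_3=32·82+33=2657,  q_3=32·5+2=162
a_4=2:  p_4=2·2657+82=5396,  q_4=2·162+5=329
a_5=2:  p_5=2·5396+2657=13449,  q_5=2·329+162=820
fundamental: x₁=13449, y₁=820  (since 180875601 − 269·672400 = 1)
(x_2, y_2) = (13449·13449 + 269·820·820, 13449·820 + 820·13449) = (361751201, 22056360)
(x_3, y_3) = (13449·361751201 + 269·820·22056360, 13449·22056360 + 820·361751201) = (9730383791049, 593271970460)

13449 820
361751201 22056360
9730383791049 593271970460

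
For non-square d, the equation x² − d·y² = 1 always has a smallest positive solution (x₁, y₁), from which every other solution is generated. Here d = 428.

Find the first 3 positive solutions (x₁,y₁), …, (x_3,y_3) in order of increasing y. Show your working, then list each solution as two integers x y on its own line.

1850887 89466
6851565373537 331182912684
25362946559057703751 1225964295417811950

[20; 1,2,4,1,5,10,5,1,4,2,1,40] for √428; ℓ=12 ⇒ convergent index 11
step 0: (20, 1)  from 20·(1,0) + (0,1)
step 1: (21, 1)  from 1·(20,1) + (1,0)
…
step 6: (19571, 946)  from 10·(1924,93) + (331,16)
…
step 8: (119350, 5769)  from 1·(99779,4823) + (19571,946)
step 9: (577179, 27899)  from 4·(119350,5769) + (99779,4823)
step 10: (1273708, 61567)  from 2·(577179,27899) + (119350,5769)
step 11: (1850887, 89466)  from 1·(1273708,61567) + (577179,27899)
fundamental: x₁=1850887, y₁=89466  (since 3425782686769 − 428·8004165156 = 1)
k=2:  x_2 = 1850887·1850887+428·89466·89466 = 6851565373537,  y_2 = 1850887·89466+89466·1850887 = 331182912684
k=3:  x_3 = 1850887·6851565373537+428·89466·331182912684 = 25362946559057703751,  y_3 = 1850887·331182912684+89466·6851565373537 = 1225964295417811950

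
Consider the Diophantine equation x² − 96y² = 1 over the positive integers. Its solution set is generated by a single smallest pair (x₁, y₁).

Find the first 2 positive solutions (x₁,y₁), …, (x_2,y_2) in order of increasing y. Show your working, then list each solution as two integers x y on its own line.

√96 → a₀=9, period (1,3,1,18); ℓ=4 even so k=3
i=0: a=9 ⇒ p=9, q=1
i=1: a=1 ⇒ p=10, q=1
i=2: a=3 ⇒ p=39, q=4
i=3: a=1 ⇒ p=49, q=5
→ (49, 5).  Check: 49²=2401, 96·5²=2400, difference 1.
(x_2, y_2) = (49·49 + 96·5·5, 49·5 + 5·49) = (4801, 490)

49 5
4801 490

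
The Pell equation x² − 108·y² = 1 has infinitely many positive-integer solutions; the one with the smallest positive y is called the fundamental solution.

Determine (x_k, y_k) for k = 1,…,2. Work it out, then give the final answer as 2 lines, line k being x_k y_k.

[10; 2,1,1,4,1,1,2,20] for √108; ℓ=8 ⇒ convergent index 7
step 0: (10, 1)  from 10·(1,0) + (0,1)
…
step 3: (52, 5)  from 1·(31,3) + (21,2)
step 4: (239, 23)  from 4·(52,5) + (31,3)
…
step 6: (530, 51)  from 1·(291,28) + (239,23)
step 7: (1351, 130)  from 2·(530,51) + (291,28)
fundamental: x₁=1351, y₁=130  (since 1825201 − 108·16900 = 1)
k=2:  x_2 = 1351·1351+108·130·130 = 3650401,  y_2 = 1351·130+130·1351 = 351260

1351 130
3650401 351260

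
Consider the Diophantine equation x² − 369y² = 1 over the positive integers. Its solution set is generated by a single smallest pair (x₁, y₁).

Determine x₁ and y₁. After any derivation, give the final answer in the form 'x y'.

[19; 4,1,3,2,7,4,7,2,3,1,4,38] for √369; ℓ=12 ⇒ convergent index 11
a_0=19:  p_0=19·1+0=19,  q_0=19·0+1=1
a_1=4:  p_1=4·19+1=77,  q_1=4·1+0=4
a_2=1:  p_2=1·77+19=96,  q_2=1·4+1=5
…
a_4=2:  p_4=2·365+96=826,  q_4=2·19+5=43
…
a_6=4:  p_6=4·6147+826=25414,  q_6=4·320+43=1323
a_7=7:  p_7=7·25414+6147=184045,  q_7=7·1323+320=9581
…
a_9=3:  p_9=3·393504+184045=1364557,  q_9=3·20485+9581=71036
a_10=1:  p_10=1·1364557+393504=1758061,  q_10=1·71036+20485=91521
a_11=4:  p_11=4·1758061+1364557=8396801,  q_11=4·91521+71036=437120
fundamental: x₁=8396801, y₁=437120  (since 70506267033601 − 369·191073894400 = 1)

8396801 437120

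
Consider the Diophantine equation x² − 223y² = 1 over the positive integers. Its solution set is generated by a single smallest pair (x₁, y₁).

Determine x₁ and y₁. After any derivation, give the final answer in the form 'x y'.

d=223: √d = [14; 1,13,1,28] (ℓ=4, even), read p_3/q_3
k=0  a_k=14  p_k/q_k = 14/1
k=1  a_k=1  p_k/q_k = 15/1
k=2  a_k=13  p_k/q_k = 209/14
k=3  a_k=1  p_k/q_k = 224/15
fundamental: x₁=224, y₁=15  (since 50176 − 223·225 = 1)

224 15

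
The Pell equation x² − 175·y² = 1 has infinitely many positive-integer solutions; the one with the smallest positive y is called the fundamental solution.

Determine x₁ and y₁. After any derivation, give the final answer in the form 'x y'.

√175 = [13; 4,2,1,2,4,26, …], period ℓ=6 (even) → k=5
i=0: a=13 ⇒ p=13, q=1
…
i=4: a=2 ⇒ p=463, q=35
i=5: a=4 ⇒ p=2024, q=153
→ (2024, 153).  Check: 2024²=4096576, 175·153²=4096575, difference 1.

2024 153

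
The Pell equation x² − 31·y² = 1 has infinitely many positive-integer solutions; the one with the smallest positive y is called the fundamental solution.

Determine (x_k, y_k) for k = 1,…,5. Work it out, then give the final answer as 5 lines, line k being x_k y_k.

1520 273
4620799 829920
14047227440 2522956527
42703566796801 7669787012160
129818829015047600 23316149994009873

√31 → a₀=5, period (1,1,3,5,3,1,1,10); ℓ=8 even so k=7
a_0=5:  p_0=5·1+0=5,  q_0=5·0+1=1
a_1=1:  p_1=1·5+1=6,  q_1=1·1+0=1
a_2=1:  p_2=1·6+5=11,  q_2=1·1+1=2
a_3=3:  p_3=3·11+6=39,  q_3=3·2+1=7
a_4=5:  p_4=5·39+11=206,  q_4=5·7+2=37
a_5=3:  p_5=3·206+39=657,  q_5=3·37+7=118
a_6=1:  p_6=1·657+206=863,  q_6=1·118+37=155
a_7=1:  p_7=1·863+657=1520,  q_7=1·155+118=273
(x₁, y₁) = (1520, 273);  1520² − 31·273² = 1 ✓
k=2:  x_2 = 1520·1520+31·273·273 = 4620799,  y_2 = 1520·273+273·1520 = 829920
k=3:  x_3 = 1520·4620799+31·273·829920 = 14047227440,  y_3 = 1520·829920+273·4620799 = 2522956527
k=4:  x_4 = 1520·14047227440+31·273·2522956527 = 42703566796801,  y_4 = 1520·2522956527+273·14047227440 = 7669787012160
k=5:  x_5 = 1520·42703566796801+31·273·7669787012160 = 129818829015047600,  y_5 = 1520·7669787012160+273·42703566796801 = 23316149994009873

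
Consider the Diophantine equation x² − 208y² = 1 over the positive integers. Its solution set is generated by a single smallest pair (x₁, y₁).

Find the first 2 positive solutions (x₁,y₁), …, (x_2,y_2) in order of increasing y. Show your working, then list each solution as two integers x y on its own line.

649 45
842401 58410

d=208: √d = [14; 2,2,1,2,2,28] (ℓ=6, even), read p_5/q_5
k=0  a_k=14  p_k/q_k = 14/1
…
k=3  a_k=1  p_k/q_k = 101/7
k=4  a_k=2  p_k/q_k = 274/19
k=5  a_k=2  p_k/q_k = 649/45
fundamental: x₁=649, y₁=45  (since 421201 − 208·2025 = 1)
(x_2, y_2) = (649·649 + 208·45·45, 649·45 + 45·649) = (842401, 58410)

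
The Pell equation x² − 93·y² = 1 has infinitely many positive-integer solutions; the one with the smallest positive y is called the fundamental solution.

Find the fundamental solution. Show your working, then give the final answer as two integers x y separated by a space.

√93 = [9; 1,1,1,4,6,4,1,1,1,18, …], period ℓ=10 (even) → k=9
i=0: a=9 ⇒ p=9, q=1
…
i=4: a=4 ⇒ p=135, q=14
i=5: a=6 ⇒ p=839, q=87
i=6: a=4 ⇒ p=3491, q=362
i=7: a=1 ⇒ p=4330, q=449
i=8: a=1 ⇒ p=7821, q=811
i=9: a=1 ⇒ p=12151, q=1260
(x₁, y₁) = (12151, 1260);  12151² − 93·1260² = 1 ✓

12151 1260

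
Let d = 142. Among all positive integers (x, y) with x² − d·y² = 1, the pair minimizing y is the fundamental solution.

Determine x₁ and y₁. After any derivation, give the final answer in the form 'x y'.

[11; 1,10,1,22] for √142; ℓ=4 ⇒ convergent index 3
a_0=11:  p_0=11·1+0=11,  q_0=11·0+1=1
a_1=1:  p_1=1·11+1=12,  q_1=1·1+0=1
a_2=10:  p_2=10·12+11=131,  q_2=10·1+1=11
a_3=1:  p_3=1·131+12=143,  q_3=1·11+1=12
(x₁, y₁) = (143, 12);  143² − 142·12² = 1 ✓

143 12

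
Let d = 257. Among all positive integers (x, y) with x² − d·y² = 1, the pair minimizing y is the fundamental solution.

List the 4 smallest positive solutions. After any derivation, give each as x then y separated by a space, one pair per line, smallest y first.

513 32
526337 32832
540021249 33685600
554061275137 34561392768

√257 → a₀=16, period (32); ℓ=1 odd so k=1
k=0  a_k=16  p_k/q_k = 16/1
k=1  a_k=32  p_k/q_k = 513/32
fundamental: x₁=513, y₁=32  (since 263169 − 257·1024 = 1)
(513+32√257)^2 = 526337 + 32832√257
(513+32√257)^3 = 540021249 + 33685600√257
(513+32√257)^4 = 554061275137 + 34561392768√257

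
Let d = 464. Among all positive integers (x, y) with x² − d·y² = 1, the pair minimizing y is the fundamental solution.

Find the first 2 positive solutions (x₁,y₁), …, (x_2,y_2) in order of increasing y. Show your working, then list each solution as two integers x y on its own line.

[21; 1,1,5,1,1,1,5,1,1,42] for √464; ℓ=10 ⇒ convergent index 9
a_0=21:  p_0=21·1+0=21,  q_0=21·0+1=1
…
a_6=1:  p_6=1·517+280=797,  q_6=1·24+13=37
a_7=5:  p_7=5·797+517=4502,  q_7=5·37+24=209
a_8=1:  p_8=1·4502+797=5299,  q_8=1·209+37=246
a_9=1:  p_9=1·5299+4502=9801,  q_9=1·246+209=455
fundamental: x₁=9801, y₁=455  (since 96059601 − 464·207025 = 1)
k=2:  x_2 = 9801·9801+464·455·455 = 192119201,  y_2 = 9801·455+455·9801 = 8918910

9801 455
192119201 8918910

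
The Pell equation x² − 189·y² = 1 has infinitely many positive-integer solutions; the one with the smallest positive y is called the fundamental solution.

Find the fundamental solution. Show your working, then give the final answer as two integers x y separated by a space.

√189 = [13; 1,2,1,26, …], period ℓ=4 (even) → k=3
a_0=13:  p_0=13·1+0=13,  q_0=13·0+1=1
…
a_2=2:  p_2=2·14+13=41,  q_2=2·1+1=3
a_3=1:  p_3=1·41+14=55,  q_3=1·3+1=4
→ (55, 4).  Check: 55²=3025, 189·4²=3024, difference 1.

55 4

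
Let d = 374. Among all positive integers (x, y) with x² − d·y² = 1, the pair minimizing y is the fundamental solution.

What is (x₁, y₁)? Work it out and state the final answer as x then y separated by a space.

d=374: √d = [19; 2,1,18,1,2,38] (ℓ=6, even), read p_5/q_5
k=0  a_k=19  p_k/q_k = 19/1
k=1  a_k=2  p_k/q_k = 39/2
…
k=4  a_k=1  p_k/q_k = 1141/59
k=5  a_k=2  p_k/q_k = 3365/174
fundamental: x₁=3365, y₁=174  (since 11323225 − 374·30276 = 1)

3365 174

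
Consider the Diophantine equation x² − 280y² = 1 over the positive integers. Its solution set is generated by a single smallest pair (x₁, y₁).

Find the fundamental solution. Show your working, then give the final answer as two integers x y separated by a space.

251 15

[16; 1,2,1,2,1,32] for √280; ℓ=6 ⇒ convergent index 5
a_0=16:  p_0=16·1+0=16,  q_0=16·0+1=1
…
a_3=1:  p_3=1·50+17=67,  q_3=1·3+1=4
a_4=2:  p_4=2·67+50=184,  q_4=2·4+3=11
a_5=1:  p_5=1·184+67=251,  q_5=1·11+4=15
→ (251, 15).  Check: 251²=63001, 280·15²=63000, difference 1.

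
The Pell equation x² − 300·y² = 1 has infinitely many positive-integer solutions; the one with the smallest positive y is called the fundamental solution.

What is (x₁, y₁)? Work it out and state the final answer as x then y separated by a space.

[17; 3,8,3,34] for √300; ℓ=4 ⇒ convergent index 3
a_0=17:  p_0=17·1+0=17,  q_0=17·0+1=1
a_1=3:  p_1=3·17+1=52,  q_1=3·1+0=3
a_2=8:  p_2=8·52+17=433,  q_2=8·3+1=25
a_3=3:  p_3=3·433+52=1351,  q_3=3·25+3=78
(x₁, y₁) = (1351, 78);  1351² − 300·78² = 1 ✓

1351 78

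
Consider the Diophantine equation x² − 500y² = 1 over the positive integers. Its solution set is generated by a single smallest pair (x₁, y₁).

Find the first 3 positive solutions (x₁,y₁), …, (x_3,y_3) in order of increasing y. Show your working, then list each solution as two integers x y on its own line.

930249 41602
1730726404001 77400437796
3220013013190122249 144003359718540806

[22; 2,1,3,2,1,…,1,2,44] for √500; ℓ=14 ⇒ convergent index 13
a_0=22:  p_0=22·1+0=22,  q_0=22·0+1=1
a_1=2:  p_1=2·22+1=45,  q_1=2·1+0=2
…
a_3=3:  p_3=3·67+45=246,  q_3=3·3+2=11
a_4=2:  p_4=2·246+67=559,  q_4=2·11+3=25
a_5=1:  p_5=1·559+246=805,  q_5=1·25+11=36
…
a_7=10:  p_7=10·1364+805=14445,  q_7=10·61+36=646
a_8=1:  p_8=1·14445+1364=15809,  q_8=1·646+61=707
…
a_10=2:  p_10=2·30254+15809=76317,  q_10=2·1353+707=3413
a_11=3:  p_11=3·76317+30254=259205,  q_11=3·3413+1353=11592
a_12=1:  p_12=1·259205+76317=335522,  q_12=1·11592+3413=15005
a_13=2:  p_13=2·335522+259205=930249,  q_13=2·15005+11592=41602
→ (930249, 41602).  Check: 930249²=865363202001, 500·41602²=865363202000, difference 1.
(x_2, y_2) = (930249·930249 + 500·41602·41602, 930249·41602 + 41602·930249) = (1730726404001, 77400437796)
(x_3, y_3) = (930249·1730726404001 + 500·41602·77400437796, 930249·77400437796 + 41602·1730726404001) = (3220013013190122249, 144003359718540806)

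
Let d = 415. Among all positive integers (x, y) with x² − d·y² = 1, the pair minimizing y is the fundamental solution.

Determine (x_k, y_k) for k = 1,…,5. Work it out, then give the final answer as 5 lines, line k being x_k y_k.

√415 → a₀=20, period (2,1,2,4,6,…,1,2,40); ℓ=16 even so k=15
i=0: a=20 ⇒ p=20, q=1
i=1: a=2 ⇒ p=41, q=2
…
i=3: a=2 ⇒ p=163, q=8
…
i=5: a=6 ⇒ p=4441, q=218
i=6: a=1 ⇒ p=5154, q=253
…
i=8: a=3 ⇒ p=33939, q=1666
…
i=10: a=1 ⇒ p=77473, q=3803
i=11: a=6 ⇒ p=508372, q=24955
…
i=13: a=2 ⇒ p=4730294, q=232201
i=14: a=1 ⇒ p=6841255, q=335824
i=15: a=2 ⇒ p=18412804, q=903849
(x₁, y₁) = (18412804, 903849);  18412804² − 415·903849² = 1 ✓
(x_2, y_2) = (18412804·18412804 + 415·903849·903849, 18412804·903849 + 903849·18412804) = (678062702284831, 33284788965192)
(x_3, y_3) = (18412804·678062702284831 + 415·903849·33284788965192, 18412804·33284788965192 + 903849·678062702284831) = (24970071273761872339444, 1225732590794885332887)
(x_4, y_4) = (18412804·24970071273761872339444 + 415·903849·1225732590794885332887, 18412804·1225732590794885332887 + 903849·24970071273761872339444) = (919538056459614718055705397121, 45138347901436822389057205104)
(x_5, y_5) = (18412804·919538056459614718055705397121 + 415·903849·45138347901436822389057205104, 18412804·45138347901436822389057205104 + 903849·919538056459614718055705397121) = (33862548008263614468078655355989935124, 1662247105585933832332453329850170345)

18412804 903849
678062702284831 33284788965192
24970071273761872339444 1225732590794885332887
919538056459614718055705397121 45138347901436822389057205104
33862548008263614468078655355989935124 1662247105585933832332453329850170345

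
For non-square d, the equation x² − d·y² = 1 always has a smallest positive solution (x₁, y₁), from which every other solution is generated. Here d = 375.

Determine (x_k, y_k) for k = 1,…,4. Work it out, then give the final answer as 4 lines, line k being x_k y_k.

d=375: √d = [19; 2,1,2,1,5,1,2,1,2,38] (ℓ=10, even), read p_9/q_9
i=0: a=19 ⇒ p=19, q=1
i=1: a=2 ⇒ p=39, q=2
…
i=4: a=1 ⇒ p=213, q=11
i=5: a=5 ⇒ p=1220, q=63
i=6: a=1 ⇒ p=1433, q=74
i=7: a=2 ⇒ p=4086, q=211
i=8: a=1 ⇒ p=5519, q=285
i=9: a=2 ⇒ p=15124, q=781
(x₁, y₁) = (15124, 781);  15124² − 375·781² = 1 ✓
n=2: (15124,781)∘(15124,781) = (15124·15124+375·781·781, 15124·781+781·15124) = (457470751,23623688)
n=3: (457470751,23623688)∘(15124,781) = (15124·457470751+375·781·23623688, 15124·23623688+781·457470751) = (13837575261124,714569313843)
n=4: (13837575261124,714569313843)∘(15124,781) = (15124·13837575261124+375·781·714569313843, 15124·714569313843+781·13837575261124) = (418558976041008001,21614292581499376)

15124 781
457470751 23623688
13837575261124 714569313843
418558976041008001 21614292581499376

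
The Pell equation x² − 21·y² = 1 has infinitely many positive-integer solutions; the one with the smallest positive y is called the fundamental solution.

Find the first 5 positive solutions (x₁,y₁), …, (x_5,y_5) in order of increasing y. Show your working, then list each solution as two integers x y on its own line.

d=21: √d = [4; 1,1,2,1,1,8] (ℓ=6, even), read p_5/q_5
step 0: (4, 1)  from 4·(1,0) + (0,1)
…
step 3: (23, 5)  from 2·(9,2) + (5,1)
step 4: (32, 7)  from 1·(23,5) + (9,2)
step 5: (55, 12)  from 1·(32,7) + (23,5)
(x₁, y₁) = (55, 12);  55² − 21·12² = 1 ✓
k=2:  x_2 = 55·55+21·12·12 = 6049,  y_2 = 55·12+12·55 = 1320
k=3:  x_3 = 55·6049+21·12·1320 = 665335,  y_3 = 55·1320+12·6049 = 145188
k=4:  x_4 = 55·665335+21·12·145188 = 73180801,  y_4 = 55·145188+12·665335 = 15969360
k=5:  x_5 = 55·73180801+21·12·15969360 = 8049222775,  y_5 = 55·15969360+12·73180801 = 1756484412

55 12
6049 1320
665335 145188
73180801 15969360
8049222775 1756484412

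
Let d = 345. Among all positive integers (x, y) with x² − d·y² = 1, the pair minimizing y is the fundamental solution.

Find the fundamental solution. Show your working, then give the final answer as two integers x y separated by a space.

6761 364

[18; 1,1,2,1,6,1,2,1,1,36] for √345; ℓ=10 ⇒ convergent index 9
i=0: a=18 ⇒ p=18, q=1
…
i=3: a=2 ⇒ p=93, q=5
i=4: a=1 ⇒ p=130, q=7
…
i=8: a=1 ⇒ p=3882, q=209
i=9: a=1 ⇒ p=6761, q=364
fundamental: x₁=6761, y₁=364  (since 45711121 − 345·132496 = 1)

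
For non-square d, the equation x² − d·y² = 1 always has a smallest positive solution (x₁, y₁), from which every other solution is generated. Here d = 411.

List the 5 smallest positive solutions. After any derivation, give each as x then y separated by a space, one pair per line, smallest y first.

√411 = [20; 3,1,1,1,19,1,1,1,3,40, …], period ℓ=10 (even) → k=9
step 0: (20, 1)  from 20·(1,0) + (0,1)
step 1: (61, 3)  from 3·(20,1) + (1,0)
…
step 4: (223, 11)  from 1·(142,7) + (81,4)
…
step 8: (13583, 670)  from 1·(8981,443) + (4602,227)
step 9: (49730, 2453)  from 3·(13583,670) + (8981,443)
fundamental: x₁=49730, y₁=2453  (since 2473072900 − 411·6017209 = 1)
(49730+2453√411)^2 = 4946145799 + 243975380√411
(49730+2453√411)^3 = 491943661118810 + 24265791292347√411
(49730+2453√411)^4 = 48928716529930696801 + 2413475601692857240√411
(49730+2453√411)^5 = 4866450145574963442708650 + 240044283320105789798053√411

49730 2453
4946145799 243975380
491943661118810 24265791292347
48928716529930696801 2413475601692857240
4866450145574963442708650 240044283320105789798053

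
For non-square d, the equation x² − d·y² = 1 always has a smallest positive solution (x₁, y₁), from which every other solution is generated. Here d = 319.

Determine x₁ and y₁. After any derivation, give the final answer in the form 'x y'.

12901780 722361

[17; 1,6,5,1,4,…,6,1,34] for √319; ℓ=14 ⇒ convergent index 13
a_0=17:  p_0=17·1+0=17,  q_0=17·0+1=1
…
a_5=4:  p_5=4·768+643=3715,  q_5=4·43+36=208
…
a_12=6:  p_12=6·1798881+309613=11102899,  q_12=6·100718+17335=621643
a_13=1:  p_13=1·11102899+1798881=12901780,  q_13=1·621643+100718=722361
→ (12901780, 722361).  Check: 12901780²=166455927168400, 319·722361²=166455927168399, difference 1.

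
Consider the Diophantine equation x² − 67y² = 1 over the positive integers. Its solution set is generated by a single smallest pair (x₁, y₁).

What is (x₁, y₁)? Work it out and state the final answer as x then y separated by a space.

d=67: √d = [8; 5,2,1,1,7,1,1,2,5,16] (ℓ=10, even), read p_9/q_9
step 0: (8, 1)  from 8·(1,0) + (0,1)
step 1: (41, 5)  from 5·(8,1) + (1,0)
…
step 4: (221, 27)  from 1·(131,16) + (90,11)
…
step 8: (9053, 1106)  from 2·(3577,437) + (1899,232)
step 9: (48842, 5967)  from 5·(9053,1106) + (3577,437)
fundamental: x₁=48842, y₁=5967  (since 2385540964 − 67·35605089 = 1)

48842 5967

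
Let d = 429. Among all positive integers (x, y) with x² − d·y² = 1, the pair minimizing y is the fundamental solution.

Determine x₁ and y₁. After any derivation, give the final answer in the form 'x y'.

d=429: √d = [20; 1,2,2,9,1,12,1,9,2,2,1,40] (ℓ=12, even), read p_11/q_11
step 0: (20, 1)  from 20·(1,0) + (0,1)
step 1: (21, 1)  from 1·(20,1) + (1,0)
step 2: (62, 3)  from 2·(21,1) + (20,1)
step 3: (145, 7)  from 2·(62,3) + (21,1)
step 4: (1367, 66)  from 9·(145,7) + (62,3)
…
step 6: (19511, 942)  from 12·(1512,73) + (1367,66)
step 7: (21023, 1015)  from 1·(19511,942) + (1512,73)
step 8: (208718, 10077)  from 9·(21023,1015) + (19511,942)
step 9: (438459, 21169)  from 2·(208718,10077) + (21023,1015)
step 10: (1085636, 52415)  from 2·(438459,21169) + (208718,10077)
step 11: (1524095, 73584)  from 1·(1085636,52415) + (438459,21169)
→ (1524095, 73584).  Check: 1524095²=2322865569025, 429·73584²=2322865569024, difference 1.

1524095 73584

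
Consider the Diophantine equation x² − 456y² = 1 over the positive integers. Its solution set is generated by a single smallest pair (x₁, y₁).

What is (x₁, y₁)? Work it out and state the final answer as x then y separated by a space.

√456 = [21; 2,1,4,1,2,42, …], period ℓ=6 (even) → k=5
a_0=21:  p_0=21·1+0=21,  q_0=21·0+1=1
…
a_3=4:  p_3=4·64+43=299,  q_3=4·3+2=14
a_4=1:  p_4=1·299+64=363,  q_4=1·14+3=17
a_5=2:  p_5=2·363+299=1025,  q_5=2·17+14=48
→ (1025, 48).  Check: 1025²=1050625, 456·48²=1050624, difference 1.

1025 48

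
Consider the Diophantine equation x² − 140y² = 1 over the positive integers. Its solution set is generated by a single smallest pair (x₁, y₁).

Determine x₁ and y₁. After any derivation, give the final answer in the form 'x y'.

71 6

d=140: √d = [11; 1,4,1,22] (ℓ=4, even), read p_3/q_3
i=0: a=11 ⇒ p=11, q=1
i=1: a=1 ⇒ p=12, q=1
i=2: a=4 ⇒ p=59, q=5
i=3: a=1 ⇒ p=71, q=6
(x₁, y₁) = (71, 6);  71² − 140·6² = 1 ✓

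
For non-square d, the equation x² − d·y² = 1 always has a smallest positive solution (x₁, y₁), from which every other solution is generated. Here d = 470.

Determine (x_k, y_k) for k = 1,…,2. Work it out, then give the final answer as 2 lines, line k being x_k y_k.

d=470: √d = [21; 1,2,8,2,1,42] (ℓ=6, even), read p_5/q_5
i=0: a=21 ⇒ p=21, q=1
…
i=2: a=2 ⇒ p=65, q=3
…
i=4: a=2 ⇒ p=1149, q=53
i=5: a=1 ⇒ p=1691, q=78
→ (1691, 78).  Check: 1691²=2859481, 470·78²=2859480, difference 1.
n=2: (1691,78)∘(1691,78) = (1691·1691+470·78·78, 1691·78+78·1691) = (5718961,263796)

1691 78
5718961 263796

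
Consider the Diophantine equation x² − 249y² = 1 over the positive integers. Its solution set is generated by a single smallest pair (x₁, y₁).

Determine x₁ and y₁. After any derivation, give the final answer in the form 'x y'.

8553815 542076

√249 = [15; 1,3,1,1,5,…,3,1,30, …], period ℓ=16 (even) → k=15
k=0  a_k=15  p_k/q_k = 15/1
…
k=3  a_k=1  p_k/q_k = 79/5
…
k=5  a_k=5  p_k/q_k = 789/50
k=6  a_k=1  p_k/q_k = 931/59
…
k=9  a_k=3  p_k/q_k = 113835/7214
k=10  a_k=1  p_k/q_k = 150586/9543
…
k=14  a_k=3  p_k/q_k = 6669699/422675
k=15  a_k=1  p_k/q_k = 8553815/542076
(x₁, y₁) = (8553815, 542076);  8553815² − 249·542076² = 1 ✓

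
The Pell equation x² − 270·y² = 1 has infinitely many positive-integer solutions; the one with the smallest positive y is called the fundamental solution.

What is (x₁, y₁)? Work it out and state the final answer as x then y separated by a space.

[16; 2,3,6,3,2,32] for √270; ℓ=6 ⇒ convergent index 5
i=0: a=16 ⇒ p=16, q=1
…
i=2: a=3 ⇒ p=115, q=7
i=3: a=6 ⇒ p=723, q=44
i=4: a=3 ⇒ p=2284, q=139
i=5: a=2 ⇒ p=5291, q=322
→ (5291, 322).  Check: 5291²=27994681, 270·322²=27994680, difference 1.

5291 322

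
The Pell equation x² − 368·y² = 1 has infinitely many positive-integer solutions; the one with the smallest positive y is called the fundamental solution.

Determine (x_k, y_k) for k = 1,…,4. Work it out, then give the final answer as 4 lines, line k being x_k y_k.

1151 60
2649601 138120
6099380351 317952180
14040770918401 731925780240

d=368: √d = [19; 5,2,5,38] (ℓ=4, even), read p_3/q_3
a_0=19:  p_0=19·1+0=19,  q_0=19·0+1=1
a_1=5:  p_1=5·19+1=96,  q_1=5·1+0=5
a_2=2:  p_2=2·96+19=211,  q_2=2·5+1=11
a_3=5:  p_3=5·211+96=1151,  q_3=5·11+5=60
→ (1151, 60).  Check: 1151²=1324801, 368·60²=1324800, difference 1.
(1151+60√368)^2 = 2649601 + 138120√368
(1151+60√368)^3 = 6099380351 + 317952180√368
(1151+60√368)^4 = 14040770918401 + 731925780240√368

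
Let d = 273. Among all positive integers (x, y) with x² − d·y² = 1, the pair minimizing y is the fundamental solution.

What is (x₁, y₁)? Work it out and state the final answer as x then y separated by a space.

727 44

√273 → a₀=16, period (1,1,10,1,1,32); ℓ=6 even so k=5
step 0: (16, 1)  from 16·(1,0) + (0,1)
step 1: (17, 1)  from 1·(16,1) + (1,0)
step 2: (33, 2)  from 1·(17,1) + (16,1)
step 3: (347, 21)  from 10·(33,2) + (17,1)
step 4: (380, 23)  from 1·(347,21) + (33,2)
step 5: (727, 44)  from 1·(380,23) + (347,21)
(x₁, y₁) = (727, 44);  727² − 273·44² = 1 ✓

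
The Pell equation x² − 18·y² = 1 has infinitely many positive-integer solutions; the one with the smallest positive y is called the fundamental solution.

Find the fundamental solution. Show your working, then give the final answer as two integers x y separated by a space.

17 4

d=18: √d = [4; 4,8] (ℓ=2, even), read p_1/q_1
i=0: a=4 ⇒ p=4, q=1
i=1: a=4 ⇒ p=17, q=4
→ (17, 4).  Check: 17²=289, 18·4²=288, difference 1.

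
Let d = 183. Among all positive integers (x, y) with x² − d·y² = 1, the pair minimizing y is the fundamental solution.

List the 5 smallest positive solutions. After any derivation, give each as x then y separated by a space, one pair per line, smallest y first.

487 36
474337 35064
462003751 34152300
449991179137 33264305136
438290946475687 32399399050164

√183 = [13; 1,1,8,1,1,26, …], period ℓ=6 (even) → k=5
a_0=13:  p_0=13·1+0=13,  q_0=13·0+1=1
…
a_2=1:  p_2=1·14+13=27,  q_2=1·1+1=2
a_3=8:  p_3=8·27+14=230,  q_3=8·2+1=17
a_4=1:  p_4=1·230+27=257,  q_4=1·17+2=19
a_5=1:  p_5=1·257+230=487,  q_5=1·19+17=36
(x₁, y₁) = (487, 36);  487² − 183·36² = 1 ✓
(487+36√183)^2 = 474337 + 35064√183
(487+36√183)^3 = 462003751 + 34152300√183
(487+36√183)^4 = 449991179137 + 33264305136√183
(487+36√183)^5 = 438290946475687 + 32399399050164√183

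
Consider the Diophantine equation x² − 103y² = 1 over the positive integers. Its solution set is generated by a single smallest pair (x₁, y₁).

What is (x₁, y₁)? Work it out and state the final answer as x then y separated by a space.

227528 22419

√103 = [10; 6,1,2,1,1,9,1,1,2,1,6,20, …], period ℓ=12 (even) → k=11
k=0  a_k=10  p_k/q_k = 10/1
…
k=2  a_k=1  p_k/q_k = 71/7
…
k=10  a_k=1  p_k/q_k = 33877/3338
k=11  a_k=6  p_k/q_k = 227528/22419
(x₁, y₁) = (227528, 22419);  227528² − 103·22419² = 1 ✓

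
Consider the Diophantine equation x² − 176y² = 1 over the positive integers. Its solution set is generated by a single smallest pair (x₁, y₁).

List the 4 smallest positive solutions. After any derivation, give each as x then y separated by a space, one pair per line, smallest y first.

d=176: √d = [13; 3,1,3,26] (ℓ=4, even), read p_3/q_3
i=0: a=13 ⇒ p=13, q=1
i=1: a=3 ⇒ p=40, q=3
i=2: a=1 ⇒ p=53, q=4
i=3: a=3 ⇒ p=199, q=15
(x₁, y₁) = (199, 15);  199² − 176·15² = 1 ✓
n=2: (199,15)∘(199,15) = (199·199+176·15·15, 199·15+15·199) = (79201,5970)
n=3: (79201,5970)∘(199,15) = (199·79201+176·15·5970, 199·5970+15·79201) = (31521799,2376045)
n=4: (31521799,2376045)∘(199,15) = (199·31521799+176·15·2376045, 199·2376045+15·31521799) = (12545596801,945659940)

199 15
79201 5970
31521799 2376045
12545596801 945659940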